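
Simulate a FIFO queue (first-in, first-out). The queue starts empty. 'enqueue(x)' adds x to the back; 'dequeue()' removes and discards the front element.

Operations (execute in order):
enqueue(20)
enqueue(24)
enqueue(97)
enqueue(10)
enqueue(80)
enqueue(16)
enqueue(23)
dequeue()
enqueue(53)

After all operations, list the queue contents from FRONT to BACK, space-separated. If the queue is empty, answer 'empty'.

Answer: 24 97 10 80 16 23 53

Derivation:
enqueue(20): [20]
enqueue(24): [20, 24]
enqueue(97): [20, 24, 97]
enqueue(10): [20, 24, 97, 10]
enqueue(80): [20, 24, 97, 10, 80]
enqueue(16): [20, 24, 97, 10, 80, 16]
enqueue(23): [20, 24, 97, 10, 80, 16, 23]
dequeue(): [24, 97, 10, 80, 16, 23]
enqueue(53): [24, 97, 10, 80, 16, 23, 53]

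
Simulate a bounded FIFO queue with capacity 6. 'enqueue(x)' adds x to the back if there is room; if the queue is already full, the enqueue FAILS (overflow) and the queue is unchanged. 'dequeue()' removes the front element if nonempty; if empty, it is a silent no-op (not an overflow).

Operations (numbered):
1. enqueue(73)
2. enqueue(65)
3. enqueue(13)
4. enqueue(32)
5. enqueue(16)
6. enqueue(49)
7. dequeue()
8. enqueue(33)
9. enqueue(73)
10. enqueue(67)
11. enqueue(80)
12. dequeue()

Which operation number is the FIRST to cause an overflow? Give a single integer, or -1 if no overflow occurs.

1. enqueue(73): size=1
2. enqueue(65): size=2
3. enqueue(13): size=3
4. enqueue(32): size=4
5. enqueue(16): size=5
6. enqueue(49): size=6
7. dequeue(): size=5
8. enqueue(33): size=6
9. enqueue(73): size=6=cap → OVERFLOW (fail)
10. enqueue(67): size=6=cap → OVERFLOW (fail)
11. enqueue(80): size=6=cap → OVERFLOW (fail)
12. dequeue(): size=5

Answer: 9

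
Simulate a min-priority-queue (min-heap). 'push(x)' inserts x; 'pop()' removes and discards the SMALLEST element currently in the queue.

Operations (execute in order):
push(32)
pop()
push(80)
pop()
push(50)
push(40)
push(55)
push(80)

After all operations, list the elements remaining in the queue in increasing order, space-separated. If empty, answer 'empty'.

Answer: 40 50 55 80

Derivation:
push(32): heap contents = [32]
pop() → 32: heap contents = []
push(80): heap contents = [80]
pop() → 80: heap contents = []
push(50): heap contents = [50]
push(40): heap contents = [40, 50]
push(55): heap contents = [40, 50, 55]
push(80): heap contents = [40, 50, 55, 80]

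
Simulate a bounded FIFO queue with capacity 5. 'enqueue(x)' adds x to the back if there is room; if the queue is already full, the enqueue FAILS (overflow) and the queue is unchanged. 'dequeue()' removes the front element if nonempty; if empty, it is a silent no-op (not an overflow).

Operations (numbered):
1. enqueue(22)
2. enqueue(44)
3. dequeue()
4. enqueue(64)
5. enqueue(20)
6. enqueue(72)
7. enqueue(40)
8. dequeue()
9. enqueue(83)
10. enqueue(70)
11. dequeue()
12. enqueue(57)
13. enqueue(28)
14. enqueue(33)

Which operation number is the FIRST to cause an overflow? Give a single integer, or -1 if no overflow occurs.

1. enqueue(22): size=1
2. enqueue(44): size=2
3. dequeue(): size=1
4. enqueue(64): size=2
5. enqueue(20): size=3
6. enqueue(72): size=4
7. enqueue(40): size=5
8. dequeue(): size=4
9. enqueue(83): size=5
10. enqueue(70): size=5=cap → OVERFLOW (fail)
11. dequeue(): size=4
12. enqueue(57): size=5
13. enqueue(28): size=5=cap → OVERFLOW (fail)
14. enqueue(33): size=5=cap → OVERFLOW (fail)

Answer: 10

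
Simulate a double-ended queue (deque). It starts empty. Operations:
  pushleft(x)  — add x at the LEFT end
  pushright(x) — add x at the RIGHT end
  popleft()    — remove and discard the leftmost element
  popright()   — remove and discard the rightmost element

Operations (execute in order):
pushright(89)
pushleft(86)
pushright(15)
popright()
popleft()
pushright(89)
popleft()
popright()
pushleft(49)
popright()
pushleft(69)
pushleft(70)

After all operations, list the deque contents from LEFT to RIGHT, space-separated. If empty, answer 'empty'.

Answer: 70 69

Derivation:
pushright(89): [89]
pushleft(86): [86, 89]
pushright(15): [86, 89, 15]
popright(): [86, 89]
popleft(): [89]
pushright(89): [89, 89]
popleft(): [89]
popright(): []
pushleft(49): [49]
popright(): []
pushleft(69): [69]
pushleft(70): [70, 69]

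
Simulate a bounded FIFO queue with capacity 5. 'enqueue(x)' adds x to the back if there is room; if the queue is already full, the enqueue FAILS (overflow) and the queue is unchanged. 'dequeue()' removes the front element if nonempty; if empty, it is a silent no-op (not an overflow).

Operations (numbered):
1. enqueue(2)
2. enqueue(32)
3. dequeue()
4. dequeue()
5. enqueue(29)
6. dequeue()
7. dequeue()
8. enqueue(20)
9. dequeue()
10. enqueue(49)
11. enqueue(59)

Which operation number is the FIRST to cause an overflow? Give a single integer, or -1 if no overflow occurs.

1. enqueue(2): size=1
2. enqueue(32): size=2
3. dequeue(): size=1
4. dequeue(): size=0
5. enqueue(29): size=1
6. dequeue(): size=0
7. dequeue(): empty, no-op, size=0
8. enqueue(20): size=1
9. dequeue(): size=0
10. enqueue(49): size=1
11. enqueue(59): size=2

Answer: -1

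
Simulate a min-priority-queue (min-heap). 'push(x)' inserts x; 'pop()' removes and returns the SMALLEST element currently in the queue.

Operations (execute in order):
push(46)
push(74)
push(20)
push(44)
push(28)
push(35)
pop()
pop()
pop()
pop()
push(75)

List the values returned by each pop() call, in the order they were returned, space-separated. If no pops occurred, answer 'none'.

push(46): heap contents = [46]
push(74): heap contents = [46, 74]
push(20): heap contents = [20, 46, 74]
push(44): heap contents = [20, 44, 46, 74]
push(28): heap contents = [20, 28, 44, 46, 74]
push(35): heap contents = [20, 28, 35, 44, 46, 74]
pop() → 20: heap contents = [28, 35, 44, 46, 74]
pop() → 28: heap contents = [35, 44, 46, 74]
pop() → 35: heap contents = [44, 46, 74]
pop() → 44: heap contents = [46, 74]
push(75): heap contents = [46, 74, 75]

Answer: 20 28 35 44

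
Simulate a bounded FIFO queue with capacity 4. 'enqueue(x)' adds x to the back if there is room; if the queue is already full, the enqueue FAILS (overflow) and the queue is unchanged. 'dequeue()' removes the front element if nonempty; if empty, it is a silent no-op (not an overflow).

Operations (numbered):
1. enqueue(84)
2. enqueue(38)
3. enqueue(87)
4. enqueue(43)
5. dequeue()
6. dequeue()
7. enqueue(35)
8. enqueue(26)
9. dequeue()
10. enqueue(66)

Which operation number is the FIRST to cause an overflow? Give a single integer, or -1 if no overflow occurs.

Answer: -1

Derivation:
1. enqueue(84): size=1
2. enqueue(38): size=2
3. enqueue(87): size=3
4. enqueue(43): size=4
5. dequeue(): size=3
6. dequeue(): size=2
7. enqueue(35): size=3
8. enqueue(26): size=4
9. dequeue(): size=3
10. enqueue(66): size=4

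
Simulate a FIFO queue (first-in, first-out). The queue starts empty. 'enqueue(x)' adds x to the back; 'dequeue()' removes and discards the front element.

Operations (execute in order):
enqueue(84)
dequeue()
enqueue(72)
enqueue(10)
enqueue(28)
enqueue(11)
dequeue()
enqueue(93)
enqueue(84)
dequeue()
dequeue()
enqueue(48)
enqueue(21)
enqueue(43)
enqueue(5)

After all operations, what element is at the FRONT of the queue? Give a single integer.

Answer: 11

Derivation:
enqueue(84): queue = [84]
dequeue(): queue = []
enqueue(72): queue = [72]
enqueue(10): queue = [72, 10]
enqueue(28): queue = [72, 10, 28]
enqueue(11): queue = [72, 10, 28, 11]
dequeue(): queue = [10, 28, 11]
enqueue(93): queue = [10, 28, 11, 93]
enqueue(84): queue = [10, 28, 11, 93, 84]
dequeue(): queue = [28, 11, 93, 84]
dequeue(): queue = [11, 93, 84]
enqueue(48): queue = [11, 93, 84, 48]
enqueue(21): queue = [11, 93, 84, 48, 21]
enqueue(43): queue = [11, 93, 84, 48, 21, 43]
enqueue(5): queue = [11, 93, 84, 48, 21, 43, 5]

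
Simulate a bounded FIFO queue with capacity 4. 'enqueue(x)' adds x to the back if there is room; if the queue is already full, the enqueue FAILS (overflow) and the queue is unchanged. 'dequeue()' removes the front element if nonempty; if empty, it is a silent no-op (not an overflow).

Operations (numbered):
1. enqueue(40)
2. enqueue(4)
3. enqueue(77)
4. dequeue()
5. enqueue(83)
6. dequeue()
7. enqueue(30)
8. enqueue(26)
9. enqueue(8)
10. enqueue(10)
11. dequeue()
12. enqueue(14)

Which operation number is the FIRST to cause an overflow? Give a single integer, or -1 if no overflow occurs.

1. enqueue(40): size=1
2. enqueue(4): size=2
3. enqueue(77): size=3
4. dequeue(): size=2
5. enqueue(83): size=3
6. dequeue(): size=2
7. enqueue(30): size=3
8. enqueue(26): size=4
9. enqueue(8): size=4=cap → OVERFLOW (fail)
10. enqueue(10): size=4=cap → OVERFLOW (fail)
11. dequeue(): size=3
12. enqueue(14): size=4

Answer: 9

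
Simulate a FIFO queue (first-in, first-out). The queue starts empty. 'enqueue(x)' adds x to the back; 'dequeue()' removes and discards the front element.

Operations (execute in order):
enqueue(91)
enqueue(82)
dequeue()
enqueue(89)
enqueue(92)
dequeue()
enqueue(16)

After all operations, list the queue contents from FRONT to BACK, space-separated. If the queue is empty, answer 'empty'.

enqueue(91): [91]
enqueue(82): [91, 82]
dequeue(): [82]
enqueue(89): [82, 89]
enqueue(92): [82, 89, 92]
dequeue(): [89, 92]
enqueue(16): [89, 92, 16]

Answer: 89 92 16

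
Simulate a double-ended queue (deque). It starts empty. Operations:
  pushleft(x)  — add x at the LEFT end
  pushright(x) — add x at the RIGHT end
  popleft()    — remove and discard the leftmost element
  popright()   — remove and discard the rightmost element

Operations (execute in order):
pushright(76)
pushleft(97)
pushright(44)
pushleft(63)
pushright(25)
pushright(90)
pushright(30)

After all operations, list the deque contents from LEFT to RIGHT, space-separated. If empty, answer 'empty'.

Answer: 63 97 76 44 25 90 30

Derivation:
pushright(76): [76]
pushleft(97): [97, 76]
pushright(44): [97, 76, 44]
pushleft(63): [63, 97, 76, 44]
pushright(25): [63, 97, 76, 44, 25]
pushright(90): [63, 97, 76, 44, 25, 90]
pushright(30): [63, 97, 76, 44, 25, 90, 30]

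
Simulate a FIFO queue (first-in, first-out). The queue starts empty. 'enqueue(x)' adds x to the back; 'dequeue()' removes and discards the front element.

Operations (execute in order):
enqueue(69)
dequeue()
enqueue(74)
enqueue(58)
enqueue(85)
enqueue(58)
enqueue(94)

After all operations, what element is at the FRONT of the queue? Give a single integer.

enqueue(69): queue = [69]
dequeue(): queue = []
enqueue(74): queue = [74]
enqueue(58): queue = [74, 58]
enqueue(85): queue = [74, 58, 85]
enqueue(58): queue = [74, 58, 85, 58]
enqueue(94): queue = [74, 58, 85, 58, 94]

Answer: 74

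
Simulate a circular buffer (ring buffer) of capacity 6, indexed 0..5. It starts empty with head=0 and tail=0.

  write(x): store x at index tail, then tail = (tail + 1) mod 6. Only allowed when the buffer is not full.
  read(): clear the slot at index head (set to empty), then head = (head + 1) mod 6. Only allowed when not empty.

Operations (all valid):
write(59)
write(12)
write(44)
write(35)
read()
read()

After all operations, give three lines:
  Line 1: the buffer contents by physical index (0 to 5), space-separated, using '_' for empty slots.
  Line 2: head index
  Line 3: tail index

Answer: _ _ 44 35 _ _
2
4

Derivation:
write(59): buf=[59 _ _ _ _ _], head=0, tail=1, size=1
write(12): buf=[59 12 _ _ _ _], head=0, tail=2, size=2
write(44): buf=[59 12 44 _ _ _], head=0, tail=3, size=3
write(35): buf=[59 12 44 35 _ _], head=0, tail=4, size=4
read(): buf=[_ 12 44 35 _ _], head=1, tail=4, size=3
read(): buf=[_ _ 44 35 _ _], head=2, tail=4, size=2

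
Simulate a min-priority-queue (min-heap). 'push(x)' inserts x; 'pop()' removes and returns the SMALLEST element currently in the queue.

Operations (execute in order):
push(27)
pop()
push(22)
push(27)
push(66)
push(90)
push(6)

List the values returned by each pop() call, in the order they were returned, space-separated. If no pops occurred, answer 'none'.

Answer: 27

Derivation:
push(27): heap contents = [27]
pop() → 27: heap contents = []
push(22): heap contents = [22]
push(27): heap contents = [22, 27]
push(66): heap contents = [22, 27, 66]
push(90): heap contents = [22, 27, 66, 90]
push(6): heap contents = [6, 22, 27, 66, 90]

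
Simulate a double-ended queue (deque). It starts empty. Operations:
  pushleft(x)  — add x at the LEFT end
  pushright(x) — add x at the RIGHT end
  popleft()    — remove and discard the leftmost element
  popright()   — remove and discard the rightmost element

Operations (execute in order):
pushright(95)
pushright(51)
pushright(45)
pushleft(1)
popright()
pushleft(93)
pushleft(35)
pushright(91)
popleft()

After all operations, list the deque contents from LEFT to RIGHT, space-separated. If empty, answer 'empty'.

pushright(95): [95]
pushright(51): [95, 51]
pushright(45): [95, 51, 45]
pushleft(1): [1, 95, 51, 45]
popright(): [1, 95, 51]
pushleft(93): [93, 1, 95, 51]
pushleft(35): [35, 93, 1, 95, 51]
pushright(91): [35, 93, 1, 95, 51, 91]
popleft(): [93, 1, 95, 51, 91]

Answer: 93 1 95 51 91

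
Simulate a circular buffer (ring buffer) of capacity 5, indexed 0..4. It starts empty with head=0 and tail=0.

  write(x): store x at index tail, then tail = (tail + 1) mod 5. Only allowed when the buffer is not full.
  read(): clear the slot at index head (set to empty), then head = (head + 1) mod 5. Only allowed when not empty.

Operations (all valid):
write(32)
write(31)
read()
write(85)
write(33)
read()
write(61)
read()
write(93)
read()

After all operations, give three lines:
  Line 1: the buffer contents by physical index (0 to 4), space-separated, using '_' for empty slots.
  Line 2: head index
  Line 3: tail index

write(32): buf=[32 _ _ _ _], head=0, tail=1, size=1
write(31): buf=[32 31 _ _ _], head=0, tail=2, size=2
read(): buf=[_ 31 _ _ _], head=1, tail=2, size=1
write(85): buf=[_ 31 85 _ _], head=1, tail=3, size=2
write(33): buf=[_ 31 85 33 _], head=1, tail=4, size=3
read(): buf=[_ _ 85 33 _], head=2, tail=4, size=2
write(61): buf=[_ _ 85 33 61], head=2, tail=0, size=3
read(): buf=[_ _ _ 33 61], head=3, tail=0, size=2
write(93): buf=[93 _ _ 33 61], head=3, tail=1, size=3
read(): buf=[93 _ _ _ 61], head=4, tail=1, size=2

Answer: 93 _ _ _ 61
4
1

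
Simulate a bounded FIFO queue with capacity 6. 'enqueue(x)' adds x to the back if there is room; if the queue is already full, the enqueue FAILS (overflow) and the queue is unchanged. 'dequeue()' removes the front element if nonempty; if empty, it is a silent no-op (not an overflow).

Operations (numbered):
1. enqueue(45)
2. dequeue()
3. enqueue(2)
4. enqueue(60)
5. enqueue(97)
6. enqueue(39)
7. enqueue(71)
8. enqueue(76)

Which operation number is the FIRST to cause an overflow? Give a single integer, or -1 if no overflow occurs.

1. enqueue(45): size=1
2. dequeue(): size=0
3. enqueue(2): size=1
4. enqueue(60): size=2
5. enqueue(97): size=3
6. enqueue(39): size=4
7. enqueue(71): size=5
8. enqueue(76): size=6

Answer: -1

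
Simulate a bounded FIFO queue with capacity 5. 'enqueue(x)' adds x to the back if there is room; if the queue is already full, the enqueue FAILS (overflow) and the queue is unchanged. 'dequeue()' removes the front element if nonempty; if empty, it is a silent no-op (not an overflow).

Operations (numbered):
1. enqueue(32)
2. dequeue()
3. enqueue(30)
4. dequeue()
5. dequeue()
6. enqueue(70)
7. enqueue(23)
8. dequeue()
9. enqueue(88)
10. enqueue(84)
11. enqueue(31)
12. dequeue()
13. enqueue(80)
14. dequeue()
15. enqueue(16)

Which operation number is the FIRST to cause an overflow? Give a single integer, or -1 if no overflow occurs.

1. enqueue(32): size=1
2. dequeue(): size=0
3. enqueue(30): size=1
4. dequeue(): size=0
5. dequeue(): empty, no-op, size=0
6. enqueue(70): size=1
7. enqueue(23): size=2
8. dequeue(): size=1
9. enqueue(88): size=2
10. enqueue(84): size=3
11. enqueue(31): size=4
12. dequeue(): size=3
13. enqueue(80): size=4
14. dequeue(): size=3
15. enqueue(16): size=4

Answer: -1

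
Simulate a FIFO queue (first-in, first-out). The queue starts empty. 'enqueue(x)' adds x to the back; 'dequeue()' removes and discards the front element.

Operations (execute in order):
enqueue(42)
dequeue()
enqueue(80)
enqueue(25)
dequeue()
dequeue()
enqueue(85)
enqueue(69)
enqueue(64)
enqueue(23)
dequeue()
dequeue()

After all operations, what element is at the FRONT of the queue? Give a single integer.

enqueue(42): queue = [42]
dequeue(): queue = []
enqueue(80): queue = [80]
enqueue(25): queue = [80, 25]
dequeue(): queue = [25]
dequeue(): queue = []
enqueue(85): queue = [85]
enqueue(69): queue = [85, 69]
enqueue(64): queue = [85, 69, 64]
enqueue(23): queue = [85, 69, 64, 23]
dequeue(): queue = [69, 64, 23]
dequeue(): queue = [64, 23]

Answer: 64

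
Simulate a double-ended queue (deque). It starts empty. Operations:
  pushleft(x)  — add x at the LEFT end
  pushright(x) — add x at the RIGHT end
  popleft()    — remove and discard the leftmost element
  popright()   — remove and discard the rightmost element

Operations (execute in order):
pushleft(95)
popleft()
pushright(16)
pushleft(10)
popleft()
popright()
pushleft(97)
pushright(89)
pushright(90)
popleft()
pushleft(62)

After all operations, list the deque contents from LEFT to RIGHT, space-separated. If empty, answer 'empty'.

pushleft(95): [95]
popleft(): []
pushright(16): [16]
pushleft(10): [10, 16]
popleft(): [16]
popright(): []
pushleft(97): [97]
pushright(89): [97, 89]
pushright(90): [97, 89, 90]
popleft(): [89, 90]
pushleft(62): [62, 89, 90]

Answer: 62 89 90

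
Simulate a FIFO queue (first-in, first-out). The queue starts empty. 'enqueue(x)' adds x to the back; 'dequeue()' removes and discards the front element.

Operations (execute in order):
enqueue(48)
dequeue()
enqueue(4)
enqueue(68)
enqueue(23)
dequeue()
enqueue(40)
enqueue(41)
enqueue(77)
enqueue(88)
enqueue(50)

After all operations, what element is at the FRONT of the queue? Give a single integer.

enqueue(48): queue = [48]
dequeue(): queue = []
enqueue(4): queue = [4]
enqueue(68): queue = [4, 68]
enqueue(23): queue = [4, 68, 23]
dequeue(): queue = [68, 23]
enqueue(40): queue = [68, 23, 40]
enqueue(41): queue = [68, 23, 40, 41]
enqueue(77): queue = [68, 23, 40, 41, 77]
enqueue(88): queue = [68, 23, 40, 41, 77, 88]
enqueue(50): queue = [68, 23, 40, 41, 77, 88, 50]

Answer: 68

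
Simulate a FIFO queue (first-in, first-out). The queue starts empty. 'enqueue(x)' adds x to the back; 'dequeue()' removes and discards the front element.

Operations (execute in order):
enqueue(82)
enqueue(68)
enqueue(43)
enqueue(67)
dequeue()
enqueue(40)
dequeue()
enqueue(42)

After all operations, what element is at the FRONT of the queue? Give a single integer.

enqueue(82): queue = [82]
enqueue(68): queue = [82, 68]
enqueue(43): queue = [82, 68, 43]
enqueue(67): queue = [82, 68, 43, 67]
dequeue(): queue = [68, 43, 67]
enqueue(40): queue = [68, 43, 67, 40]
dequeue(): queue = [43, 67, 40]
enqueue(42): queue = [43, 67, 40, 42]

Answer: 43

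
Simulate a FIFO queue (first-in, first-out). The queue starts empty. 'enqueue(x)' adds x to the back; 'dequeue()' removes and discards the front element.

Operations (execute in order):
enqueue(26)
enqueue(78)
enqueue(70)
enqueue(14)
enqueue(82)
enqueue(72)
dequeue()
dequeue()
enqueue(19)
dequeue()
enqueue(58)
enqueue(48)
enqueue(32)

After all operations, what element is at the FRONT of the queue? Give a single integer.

Answer: 14

Derivation:
enqueue(26): queue = [26]
enqueue(78): queue = [26, 78]
enqueue(70): queue = [26, 78, 70]
enqueue(14): queue = [26, 78, 70, 14]
enqueue(82): queue = [26, 78, 70, 14, 82]
enqueue(72): queue = [26, 78, 70, 14, 82, 72]
dequeue(): queue = [78, 70, 14, 82, 72]
dequeue(): queue = [70, 14, 82, 72]
enqueue(19): queue = [70, 14, 82, 72, 19]
dequeue(): queue = [14, 82, 72, 19]
enqueue(58): queue = [14, 82, 72, 19, 58]
enqueue(48): queue = [14, 82, 72, 19, 58, 48]
enqueue(32): queue = [14, 82, 72, 19, 58, 48, 32]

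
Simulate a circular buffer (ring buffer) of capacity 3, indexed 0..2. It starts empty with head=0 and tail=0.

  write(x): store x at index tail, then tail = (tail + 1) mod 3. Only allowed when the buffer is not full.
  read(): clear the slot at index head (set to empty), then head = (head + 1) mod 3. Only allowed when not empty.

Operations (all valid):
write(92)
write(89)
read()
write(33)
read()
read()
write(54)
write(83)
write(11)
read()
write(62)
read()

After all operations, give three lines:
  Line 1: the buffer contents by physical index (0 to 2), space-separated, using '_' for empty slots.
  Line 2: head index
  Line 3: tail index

write(92): buf=[92 _ _], head=0, tail=1, size=1
write(89): buf=[92 89 _], head=0, tail=2, size=2
read(): buf=[_ 89 _], head=1, tail=2, size=1
write(33): buf=[_ 89 33], head=1, tail=0, size=2
read(): buf=[_ _ 33], head=2, tail=0, size=1
read(): buf=[_ _ _], head=0, tail=0, size=0
write(54): buf=[54 _ _], head=0, tail=1, size=1
write(83): buf=[54 83 _], head=0, tail=2, size=2
write(11): buf=[54 83 11], head=0, tail=0, size=3
read(): buf=[_ 83 11], head=1, tail=0, size=2
write(62): buf=[62 83 11], head=1, tail=1, size=3
read(): buf=[62 _ 11], head=2, tail=1, size=2

Answer: 62 _ 11
2
1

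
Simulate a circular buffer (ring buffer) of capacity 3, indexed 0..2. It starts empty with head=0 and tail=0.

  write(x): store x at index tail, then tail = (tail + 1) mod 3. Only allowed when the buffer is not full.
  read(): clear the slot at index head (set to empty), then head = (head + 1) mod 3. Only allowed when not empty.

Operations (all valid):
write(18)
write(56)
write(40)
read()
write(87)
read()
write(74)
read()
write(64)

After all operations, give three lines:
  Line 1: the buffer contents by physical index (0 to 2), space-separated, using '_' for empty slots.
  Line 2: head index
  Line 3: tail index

Answer: 87 74 64
0
0

Derivation:
write(18): buf=[18 _ _], head=0, tail=1, size=1
write(56): buf=[18 56 _], head=0, tail=2, size=2
write(40): buf=[18 56 40], head=0, tail=0, size=3
read(): buf=[_ 56 40], head=1, tail=0, size=2
write(87): buf=[87 56 40], head=1, tail=1, size=3
read(): buf=[87 _ 40], head=2, tail=1, size=2
write(74): buf=[87 74 40], head=2, tail=2, size=3
read(): buf=[87 74 _], head=0, tail=2, size=2
write(64): buf=[87 74 64], head=0, tail=0, size=3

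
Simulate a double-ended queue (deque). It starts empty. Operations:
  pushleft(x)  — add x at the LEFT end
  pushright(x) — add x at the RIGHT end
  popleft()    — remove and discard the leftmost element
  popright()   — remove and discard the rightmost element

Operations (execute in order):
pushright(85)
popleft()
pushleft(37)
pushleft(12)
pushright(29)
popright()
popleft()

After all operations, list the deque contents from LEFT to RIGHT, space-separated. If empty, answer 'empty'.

Answer: 37

Derivation:
pushright(85): [85]
popleft(): []
pushleft(37): [37]
pushleft(12): [12, 37]
pushright(29): [12, 37, 29]
popright(): [12, 37]
popleft(): [37]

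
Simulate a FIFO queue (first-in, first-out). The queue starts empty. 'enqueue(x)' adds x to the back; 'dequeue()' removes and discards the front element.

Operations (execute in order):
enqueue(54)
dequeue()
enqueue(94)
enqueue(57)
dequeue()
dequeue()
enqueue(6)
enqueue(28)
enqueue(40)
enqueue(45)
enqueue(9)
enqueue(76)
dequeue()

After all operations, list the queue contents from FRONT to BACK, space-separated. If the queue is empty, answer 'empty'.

enqueue(54): [54]
dequeue(): []
enqueue(94): [94]
enqueue(57): [94, 57]
dequeue(): [57]
dequeue(): []
enqueue(6): [6]
enqueue(28): [6, 28]
enqueue(40): [6, 28, 40]
enqueue(45): [6, 28, 40, 45]
enqueue(9): [6, 28, 40, 45, 9]
enqueue(76): [6, 28, 40, 45, 9, 76]
dequeue(): [28, 40, 45, 9, 76]

Answer: 28 40 45 9 76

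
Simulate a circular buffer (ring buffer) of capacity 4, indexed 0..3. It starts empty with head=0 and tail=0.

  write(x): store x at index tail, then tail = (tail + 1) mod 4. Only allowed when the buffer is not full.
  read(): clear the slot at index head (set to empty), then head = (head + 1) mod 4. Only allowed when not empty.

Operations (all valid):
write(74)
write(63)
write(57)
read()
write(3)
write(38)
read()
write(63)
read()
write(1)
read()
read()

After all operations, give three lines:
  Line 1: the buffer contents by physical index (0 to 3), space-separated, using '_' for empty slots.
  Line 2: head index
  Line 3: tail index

Answer: _ 63 1 _
1
3

Derivation:
write(74): buf=[74 _ _ _], head=0, tail=1, size=1
write(63): buf=[74 63 _ _], head=0, tail=2, size=2
write(57): buf=[74 63 57 _], head=0, tail=3, size=3
read(): buf=[_ 63 57 _], head=1, tail=3, size=2
write(3): buf=[_ 63 57 3], head=1, tail=0, size=3
write(38): buf=[38 63 57 3], head=1, tail=1, size=4
read(): buf=[38 _ 57 3], head=2, tail=1, size=3
write(63): buf=[38 63 57 3], head=2, tail=2, size=4
read(): buf=[38 63 _ 3], head=3, tail=2, size=3
write(1): buf=[38 63 1 3], head=3, tail=3, size=4
read(): buf=[38 63 1 _], head=0, tail=3, size=3
read(): buf=[_ 63 1 _], head=1, tail=3, size=2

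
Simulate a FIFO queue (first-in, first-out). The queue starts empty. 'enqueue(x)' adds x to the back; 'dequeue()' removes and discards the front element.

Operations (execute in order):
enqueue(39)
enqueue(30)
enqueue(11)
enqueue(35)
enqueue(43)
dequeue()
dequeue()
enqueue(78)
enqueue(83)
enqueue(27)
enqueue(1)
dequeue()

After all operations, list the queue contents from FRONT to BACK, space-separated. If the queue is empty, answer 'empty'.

enqueue(39): [39]
enqueue(30): [39, 30]
enqueue(11): [39, 30, 11]
enqueue(35): [39, 30, 11, 35]
enqueue(43): [39, 30, 11, 35, 43]
dequeue(): [30, 11, 35, 43]
dequeue(): [11, 35, 43]
enqueue(78): [11, 35, 43, 78]
enqueue(83): [11, 35, 43, 78, 83]
enqueue(27): [11, 35, 43, 78, 83, 27]
enqueue(1): [11, 35, 43, 78, 83, 27, 1]
dequeue(): [35, 43, 78, 83, 27, 1]

Answer: 35 43 78 83 27 1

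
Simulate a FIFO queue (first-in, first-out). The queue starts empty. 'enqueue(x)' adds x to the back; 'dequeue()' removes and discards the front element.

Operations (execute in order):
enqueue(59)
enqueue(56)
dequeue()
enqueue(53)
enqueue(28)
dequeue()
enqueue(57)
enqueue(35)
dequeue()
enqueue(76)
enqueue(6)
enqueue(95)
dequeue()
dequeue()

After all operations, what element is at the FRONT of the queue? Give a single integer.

Answer: 35

Derivation:
enqueue(59): queue = [59]
enqueue(56): queue = [59, 56]
dequeue(): queue = [56]
enqueue(53): queue = [56, 53]
enqueue(28): queue = [56, 53, 28]
dequeue(): queue = [53, 28]
enqueue(57): queue = [53, 28, 57]
enqueue(35): queue = [53, 28, 57, 35]
dequeue(): queue = [28, 57, 35]
enqueue(76): queue = [28, 57, 35, 76]
enqueue(6): queue = [28, 57, 35, 76, 6]
enqueue(95): queue = [28, 57, 35, 76, 6, 95]
dequeue(): queue = [57, 35, 76, 6, 95]
dequeue(): queue = [35, 76, 6, 95]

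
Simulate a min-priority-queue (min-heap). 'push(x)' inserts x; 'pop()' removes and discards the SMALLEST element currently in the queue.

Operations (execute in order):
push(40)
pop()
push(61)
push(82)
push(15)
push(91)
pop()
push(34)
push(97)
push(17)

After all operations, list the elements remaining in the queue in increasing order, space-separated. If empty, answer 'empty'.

Answer: 17 34 61 82 91 97

Derivation:
push(40): heap contents = [40]
pop() → 40: heap contents = []
push(61): heap contents = [61]
push(82): heap contents = [61, 82]
push(15): heap contents = [15, 61, 82]
push(91): heap contents = [15, 61, 82, 91]
pop() → 15: heap contents = [61, 82, 91]
push(34): heap contents = [34, 61, 82, 91]
push(97): heap contents = [34, 61, 82, 91, 97]
push(17): heap contents = [17, 34, 61, 82, 91, 97]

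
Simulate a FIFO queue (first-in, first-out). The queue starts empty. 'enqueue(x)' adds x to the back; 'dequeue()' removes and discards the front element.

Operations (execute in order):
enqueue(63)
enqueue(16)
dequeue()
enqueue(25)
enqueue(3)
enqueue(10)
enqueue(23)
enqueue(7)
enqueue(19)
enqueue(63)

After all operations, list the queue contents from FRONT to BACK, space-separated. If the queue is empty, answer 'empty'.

Answer: 16 25 3 10 23 7 19 63

Derivation:
enqueue(63): [63]
enqueue(16): [63, 16]
dequeue(): [16]
enqueue(25): [16, 25]
enqueue(3): [16, 25, 3]
enqueue(10): [16, 25, 3, 10]
enqueue(23): [16, 25, 3, 10, 23]
enqueue(7): [16, 25, 3, 10, 23, 7]
enqueue(19): [16, 25, 3, 10, 23, 7, 19]
enqueue(63): [16, 25, 3, 10, 23, 7, 19, 63]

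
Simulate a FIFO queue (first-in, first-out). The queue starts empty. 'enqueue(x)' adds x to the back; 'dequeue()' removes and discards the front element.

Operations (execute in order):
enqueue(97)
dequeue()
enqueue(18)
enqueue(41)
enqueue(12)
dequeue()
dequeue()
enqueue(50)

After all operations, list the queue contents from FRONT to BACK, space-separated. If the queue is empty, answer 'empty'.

enqueue(97): [97]
dequeue(): []
enqueue(18): [18]
enqueue(41): [18, 41]
enqueue(12): [18, 41, 12]
dequeue(): [41, 12]
dequeue(): [12]
enqueue(50): [12, 50]

Answer: 12 50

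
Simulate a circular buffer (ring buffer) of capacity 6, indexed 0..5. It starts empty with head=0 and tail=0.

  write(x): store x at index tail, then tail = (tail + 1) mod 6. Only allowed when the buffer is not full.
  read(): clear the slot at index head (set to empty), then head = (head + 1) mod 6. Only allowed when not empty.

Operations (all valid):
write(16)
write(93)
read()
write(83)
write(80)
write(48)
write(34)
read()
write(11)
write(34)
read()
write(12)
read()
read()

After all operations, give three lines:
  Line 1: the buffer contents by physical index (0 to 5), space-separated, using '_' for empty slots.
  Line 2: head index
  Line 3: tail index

write(16): buf=[16 _ _ _ _ _], head=0, tail=1, size=1
write(93): buf=[16 93 _ _ _ _], head=0, tail=2, size=2
read(): buf=[_ 93 _ _ _ _], head=1, tail=2, size=1
write(83): buf=[_ 93 83 _ _ _], head=1, tail=3, size=2
write(80): buf=[_ 93 83 80 _ _], head=1, tail=4, size=3
write(48): buf=[_ 93 83 80 48 _], head=1, tail=5, size=4
write(34): buf=[_ 93 83 80 48 34], head=1, tail=0, size=5
read(): buf=[_ _ 83 80 48 34], head=2, tail=0, size=4
write(11): buf=[11 _ 83 80 48 34], head=2, tail=1, size=5
write(34): buf=[11 34 83 80 48 34], head=2, tail=2, size=6
read(): buf=[11 34 _ 80 48 34], head=3, tail=2, size=5
write(12): buf=[11 34 12 80 48 34], head=3, tail=3, size=6
read(): buf=[11 34 12 _ 48 34], head=4, tail=3, size=5
read(): buf=[11 34 12 _ _ 34], head=5, tail=3, size=4

Answer: 11 34 12 _ _ 34
5
3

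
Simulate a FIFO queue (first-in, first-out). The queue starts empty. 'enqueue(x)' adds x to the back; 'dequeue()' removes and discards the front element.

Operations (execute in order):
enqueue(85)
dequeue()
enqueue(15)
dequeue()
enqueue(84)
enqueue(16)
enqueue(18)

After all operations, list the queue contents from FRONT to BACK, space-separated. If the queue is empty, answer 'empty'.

enqueue(85): [85]
dequeue(): []
enqueue(15): [15]
dequeue(): []
enqueue(84): [84]
enqueue(16): [84, 16]
enqueue(18): [84, 16, 18]

Answer: 84 16 18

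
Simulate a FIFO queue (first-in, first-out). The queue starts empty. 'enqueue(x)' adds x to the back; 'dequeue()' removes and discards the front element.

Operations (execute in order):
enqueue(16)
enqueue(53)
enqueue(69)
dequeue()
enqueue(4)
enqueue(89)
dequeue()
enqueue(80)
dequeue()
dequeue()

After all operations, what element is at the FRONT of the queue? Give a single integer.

Answer: 89

Derivation:
enqueue(16): queue = [16]
enqueue(53): queue = [16, 53]
enqueue(69): queue = [16, 53, 69]
dequeue(): queue = [53, 69]
enqueue(4): queue = [53, 69, 4]
enqueue(89): queue = [53, 69, 4, 89]
dequeue(): queue = [69, 4, 89]
enqueue(80): queue = [69, 4, 89, 80]
dequeue(): queue = [4, 89, 80]
dequeue(): queue = [89, 80]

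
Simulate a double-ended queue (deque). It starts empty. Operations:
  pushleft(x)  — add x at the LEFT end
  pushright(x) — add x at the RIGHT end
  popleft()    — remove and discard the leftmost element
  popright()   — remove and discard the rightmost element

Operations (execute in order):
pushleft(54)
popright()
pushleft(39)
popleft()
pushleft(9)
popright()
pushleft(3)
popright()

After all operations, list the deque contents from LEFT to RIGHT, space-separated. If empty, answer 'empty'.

pushleft(54): [54]
popright(): []
pushleft(39): [39]
popleft(): []
pushleft(9): [9]
popright(): []
pushleft(3): [3]
popright(): []

Answer: empty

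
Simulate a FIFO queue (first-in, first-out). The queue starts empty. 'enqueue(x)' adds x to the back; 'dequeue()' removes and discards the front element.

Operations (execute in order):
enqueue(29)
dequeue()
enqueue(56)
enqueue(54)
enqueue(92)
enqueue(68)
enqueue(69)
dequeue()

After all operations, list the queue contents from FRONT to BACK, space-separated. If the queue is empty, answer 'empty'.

Answer: 54 92 68 69

Derivation:
enqueue(29): [29]
dequeue(): []
enqueue(56): [56]
enqueue(54): [56, 54]
enqueue(92): [56, 54, 92]
enqueue(68): [56, 54, 92, 68]
enqueue(69): [56, 54, 92, 68, 69]
dequeue(): [54, 92, 68, 69]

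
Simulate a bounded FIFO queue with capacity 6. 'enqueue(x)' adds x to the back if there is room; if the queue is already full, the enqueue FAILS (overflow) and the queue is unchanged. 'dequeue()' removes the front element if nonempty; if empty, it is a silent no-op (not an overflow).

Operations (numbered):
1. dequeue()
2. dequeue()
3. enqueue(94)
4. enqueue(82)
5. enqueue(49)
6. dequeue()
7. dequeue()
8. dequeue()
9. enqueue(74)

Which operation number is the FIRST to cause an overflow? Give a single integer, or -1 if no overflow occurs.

1. dequeue(): empty, no-op, size=0
2. dequeue(): empty, no-op, size=0
3. enqueue(94): size=1
4. enqueue(82): size=2
5. enqueue(49): size=3
6. dequeue(): size=2
7. dequeue(): size=1
8. dequeue(): size=0
9. enqueue(74): size=1

Answer: -1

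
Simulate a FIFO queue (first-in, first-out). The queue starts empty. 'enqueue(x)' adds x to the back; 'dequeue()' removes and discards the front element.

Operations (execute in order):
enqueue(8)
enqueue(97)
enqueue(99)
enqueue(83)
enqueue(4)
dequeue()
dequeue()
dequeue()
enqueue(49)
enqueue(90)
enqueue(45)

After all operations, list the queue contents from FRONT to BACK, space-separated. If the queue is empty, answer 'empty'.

enqueue(8): [8]
enqueue(97): [8, 97]
enqueue(99): [8, 97, 99]
enqueue(83): [8, 97, 99, 83]
enqueue(4): [8, 97, 99, 83, 4]
dequeue(): [97, 99, 83, 4]
dequeue(): [99, 83, 4]
dequeue(): [83, 4]
enqueue(49): [83, 4, 49]
enqueue(90): [83, 4, 49, 90]
enqueue(45): [83, 4, 49, 90, 45]

Answer: 83 4 49 90 45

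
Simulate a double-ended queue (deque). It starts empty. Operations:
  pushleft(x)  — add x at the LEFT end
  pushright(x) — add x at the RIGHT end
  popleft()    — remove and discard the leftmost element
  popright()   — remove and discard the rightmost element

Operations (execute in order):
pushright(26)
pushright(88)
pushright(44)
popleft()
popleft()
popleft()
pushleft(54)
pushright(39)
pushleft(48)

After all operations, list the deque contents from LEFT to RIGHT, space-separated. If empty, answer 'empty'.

Answer: 48 54 39

Derivation:
pushright(26): [26]
pushright(88): [26, 88]
pushright(44): [26, 88, 44]
popleft(): [88, 44]
popleft(): [44]
popleft(): []
pushleft(54): [54]
pushright(39): [54, 39]
pushleft(48): [48, 54, 39]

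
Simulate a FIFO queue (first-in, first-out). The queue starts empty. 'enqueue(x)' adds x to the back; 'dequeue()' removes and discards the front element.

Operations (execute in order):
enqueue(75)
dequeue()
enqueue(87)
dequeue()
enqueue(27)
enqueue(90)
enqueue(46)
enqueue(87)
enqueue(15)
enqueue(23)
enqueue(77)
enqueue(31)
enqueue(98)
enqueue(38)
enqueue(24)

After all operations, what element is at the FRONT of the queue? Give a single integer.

enqueue(75): queue = [75]
dequeue(): queue = []
enqueue(87): queue = [87]
dequeue(): queue = []
enqueue(27): queue = [27]
enqueue(90): queue = [27, 90]
enqueue(46): queue = [27, 90, 46]
enqueue(87): queue = [27, 90, 46, 87]
enqueue(15): queue = [27, 90, 46, 87, 15]
enqueue(23): queue = [27, 90, 46, 87, 15, 23]
enqueue(77): queue = [27, 90, 46, 87, 15, 23, 77]
enqueue(31): queue = [27, 90, 46, 87, 15, 23, 77, 31]
enqueue(98): queue = [27, 90, 46, 87, 15, 23, 77, 31, 98]
enqueue(38): queue = [27, 90, 46, 87, 15, 23, 77, 31, 98, 38]
enqueue(24): queue = [27, 90, 46, 87, 15, 23, 77, 31, 98, 38, 24]

Answer: 27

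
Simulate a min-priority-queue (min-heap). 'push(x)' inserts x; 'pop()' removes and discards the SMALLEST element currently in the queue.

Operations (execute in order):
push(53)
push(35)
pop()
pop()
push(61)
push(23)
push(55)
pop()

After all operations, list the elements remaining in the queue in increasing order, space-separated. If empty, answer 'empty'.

push(53): heap contents = [53]
push(35): heap contents = [35, 53]
pop() → 35: heap contents = [53]
pop() → 53: heap contents = []
push(61): heap contents = [61]
push(23): heap contents = [23, 61]
push(55): heap contents = [23, 55, 61]
pop() → 23: heap contents = [55, 61]

Answer: 55 61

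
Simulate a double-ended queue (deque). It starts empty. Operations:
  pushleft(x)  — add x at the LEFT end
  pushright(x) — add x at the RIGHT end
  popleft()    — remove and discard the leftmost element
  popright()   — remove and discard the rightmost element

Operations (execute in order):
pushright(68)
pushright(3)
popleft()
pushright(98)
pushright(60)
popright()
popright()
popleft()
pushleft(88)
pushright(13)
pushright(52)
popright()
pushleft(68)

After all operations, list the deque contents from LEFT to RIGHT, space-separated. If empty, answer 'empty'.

pushright(68): [68]
pushright(3): [68, 3]
popleft(): [3]
pushright(98): [3, 98]
pushright(60): [3, 98, 60]
popright(): [3, 98]
popright(): [3]
popleft(): []
pushleft(88): [88]
pushright(13): [88, 13]
pushright(52): [88, 13, 52]
popright(): [88, 13]
pushleft(68): [68, 88, 13]

Answer: 68 88 13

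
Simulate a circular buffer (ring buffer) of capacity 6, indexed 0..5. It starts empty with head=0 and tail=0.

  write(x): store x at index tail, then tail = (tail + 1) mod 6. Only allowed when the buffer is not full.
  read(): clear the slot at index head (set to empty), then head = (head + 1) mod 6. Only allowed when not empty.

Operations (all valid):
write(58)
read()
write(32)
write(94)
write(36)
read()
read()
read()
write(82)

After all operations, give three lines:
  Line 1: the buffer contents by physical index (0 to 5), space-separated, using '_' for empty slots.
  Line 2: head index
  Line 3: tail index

Answer: _ _ _ _ 82 _
4
5

Derivation:
write(58): buf=[58 _ _ _ _ _], head=0, tail=1, size=1
read(): buf=[_ _ _ _ _ _], head=1, tail=1, size=0
write(32): buf=[_ 32 _ _ _ _], head=1, tail=2, size=1
write(94): buf=[_ 32 94 _ _ _], head=1, tail=3, size=2
write(36): buf=[_ 32 94 36 _ _], head=1, tail=4, size=3
read(): buf=[_ _ 94 36 _ _], head=2, tail=4, size=2
read(): buf=[_ _ _ 36 _ _], head=3, tail=4, size=1
read(): buf=[_ _ _ _ _ _], head=4, tail=4, size=0
write(82): buf=[_ _ _ _ 82 _], head=4, tail=5, size=1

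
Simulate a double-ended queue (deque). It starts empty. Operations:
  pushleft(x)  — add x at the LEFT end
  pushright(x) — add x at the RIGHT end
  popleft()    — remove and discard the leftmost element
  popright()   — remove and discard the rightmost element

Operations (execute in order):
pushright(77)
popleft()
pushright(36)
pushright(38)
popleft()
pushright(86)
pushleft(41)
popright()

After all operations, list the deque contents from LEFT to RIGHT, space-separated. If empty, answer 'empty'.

Answer: 41 38

Derivation:
pushright(77): [77]
popleft(): []
pushright(36): [36]
pushright(38): [36, 38]
popleft(): [38]
pushright(86): [38, 86]
pushleft(41): [41, 38, 86]
popright(): [41, 38]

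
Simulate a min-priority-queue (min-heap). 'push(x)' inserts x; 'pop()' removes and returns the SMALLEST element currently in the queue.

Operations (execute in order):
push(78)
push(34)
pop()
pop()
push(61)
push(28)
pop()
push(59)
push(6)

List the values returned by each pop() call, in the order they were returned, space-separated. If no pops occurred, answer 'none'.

push(78): heap contents = [78]
push(34): heap contents = [34, 78]
pop() → 34: heap contents = [78]
pop() → 78: heap contents = []
push(61): heap contents = [61]
push(28): heap contents = [28, 61]
pop() → 28: heap contents = [61]
push(59): heap contents = [59, 61]
push(6): heap contents = [6, 59, 61]

Answer: 34 78 28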